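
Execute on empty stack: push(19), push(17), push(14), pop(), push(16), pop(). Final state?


push(19) -> [19]
push(17) -> [19, 17]
push(14) -> [19, 17, 14]
pop() returns 14 -> [19, 17]
push(16) -> [19, 17, 16]
pop() returns 16 -> [19, 17]
Final stack (bottom to top): [19, 17]


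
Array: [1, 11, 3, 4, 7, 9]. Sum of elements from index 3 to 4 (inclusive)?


Prefix sums: [0, 1, 12, 15, 19, 26, 35]
Sum[3..4] = prefix[5] - prefix[3] = 26 - 15 = 11


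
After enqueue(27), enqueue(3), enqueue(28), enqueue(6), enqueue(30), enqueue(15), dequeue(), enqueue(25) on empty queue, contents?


enqueue(27) -> [27]
enqueue(3) -> [27, 3]
enqueue(28) -> [27, 3, 28]
enqueue(6) -> [27, 3, 28, 6]
enqueue(30) -> [27, 3, 28, 6, 30]
enqueue(15) -> [27, 3, 28, 6, 30, 15]
dequeue() returns 27 -> [3, 28, 6, 30, 15]
enqueue(25) -> [3, 28, 6, 30, 15, 25]
Final queue (front to back): [3, 28, 6, 30, 15, 25]


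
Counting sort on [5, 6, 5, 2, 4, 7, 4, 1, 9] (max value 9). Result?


Count array: [0, 1, 1, 0, 2, 2, 1, 1, 0, 1]
Reconstruct: [1, 2, 4, 4, 5, 5, 6, 7, 9]


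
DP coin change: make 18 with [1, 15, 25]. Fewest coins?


dp[0]=0; dp[i]=1+min(dp[i-c] for c in coins)
...dp[13]=13, dp[14]=14, dp[15]=1, dp[16]=2, dp[17]=3, dp[18]=4
Minimum coins for 18 = 4


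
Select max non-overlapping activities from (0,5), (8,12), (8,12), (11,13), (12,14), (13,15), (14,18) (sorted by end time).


Greedy: pick earliest-ending, then skip overlaps.
Selected (4 activities): [(0, 5), (8, 12), (12, 14), (14, 18)]


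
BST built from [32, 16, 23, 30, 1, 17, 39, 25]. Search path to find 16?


BST root = 32
Search for 16: compare at each node
Path: [32, 16]


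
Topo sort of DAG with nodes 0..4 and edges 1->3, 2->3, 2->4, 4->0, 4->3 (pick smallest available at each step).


Kahn's algorithm, process smallest node first
Order: [1, 2, 4, 0, 3]


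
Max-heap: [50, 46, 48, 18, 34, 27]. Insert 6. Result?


Append 6: [50, 46, 48, 18, 34, 27, 6]
Bubble up: no swaps needed
Result: [50, 46, 48, 18, 34, 27, 6]


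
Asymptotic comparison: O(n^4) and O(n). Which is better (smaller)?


linear grows slower than quartic
O(n) is asymptotically smaller; O(n^4) grows faster


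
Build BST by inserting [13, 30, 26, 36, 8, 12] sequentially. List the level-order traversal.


Root = 13; build tree by BST insertion.
Level-Order traversal: [13, 8, 30, 12, 26, 36]


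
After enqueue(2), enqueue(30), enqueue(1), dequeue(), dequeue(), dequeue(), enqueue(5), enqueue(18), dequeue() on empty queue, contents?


enqueue(2) -> [2]
enqueue(30) -> [2, 30]
enqueue(1) -> [2, 30, 1]
dequeue() returns 2 -> [30, 1]
dequeue() returns 30 -> [1]
dequeue() returns 1 -> []
enqueue(5) -> [5]
enqueue(18) -> [5, 18]
dequeue() returns 5 -> [18]
Final queue (front to back): [18]


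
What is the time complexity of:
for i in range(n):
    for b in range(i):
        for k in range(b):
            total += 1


Per nesting level: O(n) * O(n) [triangular over i] * O(n) [triangular over b] = O(n^3)
Complexity: O(n^3)


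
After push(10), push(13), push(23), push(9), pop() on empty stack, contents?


push(10) -> [10]
push(13) -> [10, 13]
push(23) -> [10, 13, 23]
push(9) -> [10, 13, 23, 9]
pop() returns 9 -> [10, 13, 23]
Final stack (bottom to top): [10, 13, 23]


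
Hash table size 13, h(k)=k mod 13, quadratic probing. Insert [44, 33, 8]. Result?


Insertions: 44->slot 5; 33->slot 7; 8->slot 8
Table: [None, None, None, None, None, 44, None, 33, 8, None, None, None, None]


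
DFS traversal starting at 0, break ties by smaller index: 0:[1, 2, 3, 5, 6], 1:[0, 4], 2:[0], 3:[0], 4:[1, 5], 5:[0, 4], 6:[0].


DFS stack-based: start with [0]
Visit order: [0, 1, 4, 5, 2, 3, 6]


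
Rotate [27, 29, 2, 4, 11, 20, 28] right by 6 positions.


Right rotate by 6: [29, 2, 4, 11, 20, 28, 27]


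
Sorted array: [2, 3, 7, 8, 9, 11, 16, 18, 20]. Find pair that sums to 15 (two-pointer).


Two pointers: lo=0, hi=8
Found pair: (7, 8) summing to 15


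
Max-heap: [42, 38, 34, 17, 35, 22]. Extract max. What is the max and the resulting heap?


Max = 42
Replace root with last, heapify down
Resulting heap: [38, 35, 34, 17, 22]


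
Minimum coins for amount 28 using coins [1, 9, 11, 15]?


dp[0]=0; dp[i]=1+min(dp[i-c] for c in coins)
...dp[23]=3, dp[24]=2, dp[25]=3, dp[26]=2, dp[27]=3, dp[28]=4
Minimum coins for 28 = 4


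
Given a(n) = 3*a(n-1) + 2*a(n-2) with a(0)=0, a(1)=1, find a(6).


Build bottom-up:
...a(4)=39, a(5)=139, a(6)=3*139+2*39=495


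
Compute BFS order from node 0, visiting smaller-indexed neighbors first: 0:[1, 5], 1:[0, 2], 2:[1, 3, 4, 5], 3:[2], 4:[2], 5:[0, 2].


BFS queue: start with [0]
Visit order: [0, 1, 5, 2, 3, 4]


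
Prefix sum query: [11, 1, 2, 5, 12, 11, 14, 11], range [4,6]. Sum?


Prefix sums: [0, 11, 12, 14, 19, 31, 42, 56, 67]
Sum[4..6] = prefix[7] - prefix[4] = 56 - 19 = 37


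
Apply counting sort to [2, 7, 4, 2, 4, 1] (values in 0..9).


Count array: [0, 1, 2, 0, 2, 0, 0, 1, 0, 0]
Reconstruct: [1, 2, 2, 4, 4, 7]


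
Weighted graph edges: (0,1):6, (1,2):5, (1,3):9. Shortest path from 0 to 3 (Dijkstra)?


Dijkstra from 0:
Distances: {0: 0, 1: 6, 2: 11, 3: 15}
Shortest distance to 3 = 15, path = [0, 1, 3]


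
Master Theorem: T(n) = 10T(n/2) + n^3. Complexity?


a=10, b=2, c=3. log_2(10)=3.322 > c=3. Case 1: O(n^log_b(a)) = O(n^3.322)
Complexity: O(n^3.322)


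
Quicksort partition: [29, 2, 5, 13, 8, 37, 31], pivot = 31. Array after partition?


Elements <= 31 go left of pivot.
Result: [29, 2, 5, 13, 8, 31, 37], pivot at index 5


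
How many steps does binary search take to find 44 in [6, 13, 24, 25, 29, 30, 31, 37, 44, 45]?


Search for 44:
[0,9] mid=4 arr[4]=29
[5,9] mid=7 arr[7]=37
[8,9] mid=8 arr[8]=44
Total: 3 comparisons


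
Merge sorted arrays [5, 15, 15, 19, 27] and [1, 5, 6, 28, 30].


Compare heads, take smaller each step.
Merged: [1, 5, 5, 6, 15, 15, 19, 27, 28, 30]


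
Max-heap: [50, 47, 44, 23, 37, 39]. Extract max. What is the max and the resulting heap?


Max = 50
Replace root with last, heapify down
Resulting heap: [47, 39, 44, 23, 37]


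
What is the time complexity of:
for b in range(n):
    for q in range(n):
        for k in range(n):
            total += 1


Per nesting level: O(n) * O(n) * O(n) = O(n^3)
Complexity: O(n^3)


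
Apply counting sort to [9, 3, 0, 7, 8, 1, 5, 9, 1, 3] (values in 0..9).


Count array: [1, 2, 0, 2, 0, 1, 0, 1, 1, 2]
Reconstruct: [0, 1, 1, 3, 3, 5, 7, 8, 9, 9]


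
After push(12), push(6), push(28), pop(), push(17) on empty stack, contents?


push(12) -> [12]
push(6) -> [12, 6]
push(28) -> [12, 6, 28]
pop() returns 28 -> [12, 6]
push(17) -> [12, 6, 17]
Final stack (bottom to top): [12, 6, 17]


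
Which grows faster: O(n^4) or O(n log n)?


linearithmic grows slower than quartic
O(n log n) is asymptotically smaller; O(n^4) grows faster


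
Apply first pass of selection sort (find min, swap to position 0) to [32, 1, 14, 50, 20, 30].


After one pass: [1, 32, 14, 50, 20, 30]


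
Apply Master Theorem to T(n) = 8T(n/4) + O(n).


a=8, b=4, c=1. log_4(8)=1.5 > c=1. Case 1: O(n^log_b(a)) = O(n^1.500)
Complexity: O(n^1.500)


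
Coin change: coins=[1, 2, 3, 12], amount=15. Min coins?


dp[0]=0; dp[i]=1+min(dp[i-c] for c in coins)
...dp[10]=4, dp[11]=4, dp[12]=1, dp[13]=2, dp[14]=2, dp[15]=2
Minimum coins for 15 = 2


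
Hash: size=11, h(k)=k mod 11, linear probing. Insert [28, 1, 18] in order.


Insertions: 28->slot 6; 1->slot 1; 18->slot 7
Table: [None, 1, None, None, None, None, 28, 18, None, None, None]


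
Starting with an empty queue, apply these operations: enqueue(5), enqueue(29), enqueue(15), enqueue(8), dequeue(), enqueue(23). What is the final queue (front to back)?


enqueue(5) -> [5]
enqueue(29) -> [5, 29]
enqueue(15) -> [5, 29, 15]
enqueue(8) -> [5, 29, 15, 8]
dequeue() returns 5 -> [29, 15, 8]
enqueue(23) -> [29, 15, 8, 23]
Final queue (front to back): [29, 15, 8, 23]


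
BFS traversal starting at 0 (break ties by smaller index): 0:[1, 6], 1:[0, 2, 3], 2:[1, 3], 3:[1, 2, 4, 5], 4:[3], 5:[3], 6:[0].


BFS queue: start with [0]
Visit order: [0, 1, 6, 2, 3, 4, 5]


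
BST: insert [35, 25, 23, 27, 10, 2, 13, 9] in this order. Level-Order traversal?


Root = 35; build tree by BST insertion.
Level-Order traversal: [35, 25, 23, 27, 10, 2, 13, 9]


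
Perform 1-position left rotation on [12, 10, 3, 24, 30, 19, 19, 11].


Left rotate by 1: [10, 3, 24, 30, 19, 19, 11, 12]


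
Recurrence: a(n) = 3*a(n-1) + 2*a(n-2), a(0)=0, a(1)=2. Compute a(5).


Build bottom-up:
...a(3)=22, a(4)=78, a(5)=3*78+2*22=278


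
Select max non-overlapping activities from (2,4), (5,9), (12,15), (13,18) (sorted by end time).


Greedy: pick earliest-ending, then skip overlaps.
Selected (3 activities): [(2, 4), (5, 9), (12, 15)]


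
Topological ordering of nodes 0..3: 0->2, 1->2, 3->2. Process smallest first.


Kahn's algorithm, process smallest node first
Order: [0, 1, 3, 2]


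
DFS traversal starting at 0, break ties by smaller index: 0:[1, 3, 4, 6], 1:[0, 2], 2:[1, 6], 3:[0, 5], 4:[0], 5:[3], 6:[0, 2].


DFS stack-based: start with [0]
Visit order: [0, 1, 2, 6, 3, 5, 4]


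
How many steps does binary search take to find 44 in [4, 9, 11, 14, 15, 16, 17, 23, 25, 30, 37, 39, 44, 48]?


Search for 44:
[0,13] mid=6 arr[6]=17
[7,13] mid=10 arr[10]=37
[11,13] mid=12 arr[12]=44
Total: 3 comparisons


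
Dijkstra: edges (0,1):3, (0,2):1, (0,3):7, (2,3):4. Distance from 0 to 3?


Dijkstra from 0:
Distances: {0: 0, 1: 3, 2: 1, 3: 5}
Shortest distance to 3 = 5, path = [0, 2, 3]


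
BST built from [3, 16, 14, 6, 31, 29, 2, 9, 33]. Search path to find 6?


BST root = 3
Search for 6: compare at each node
Path: [3, 16, 14, 6]


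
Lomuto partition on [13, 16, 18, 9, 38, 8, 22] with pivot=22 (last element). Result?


Elements <= 22 go left of pivot.
Result: [13, 16, 18, 9, 8, 22, 38], pivot at index 5


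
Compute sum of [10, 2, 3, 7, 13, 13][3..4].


Prefix sums: [0, 10, 12, 15, 22, 35, 48]
Sum[3..4] = prefix[5] - prefix[3] = 35 - 15 = 20


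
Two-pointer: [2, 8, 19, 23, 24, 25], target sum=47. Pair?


Two pointers: lo=0, hi=5
Found pair: (23, 24) summing to 47


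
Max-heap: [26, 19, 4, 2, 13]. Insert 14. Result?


Append 14: [26, 19, 4, 2, 13, 14]
Bubble up: swap idx 5(14) with idx 2(4)
Result: [26, 19, 14, 2, 13, 4]


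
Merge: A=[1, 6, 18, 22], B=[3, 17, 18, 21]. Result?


Compare heads, take smaller each step.
Merged: [1, 3, 6, 17, 18, 18, 21, 22]


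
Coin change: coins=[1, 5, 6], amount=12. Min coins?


dp[0]=0; dp[i]=1+min(dp[i-c] for c in coins)
...dp[7]=2, dp[8]=3, dp[9]=4, dp[10]=2, dp[11]=2, dp[12]=2
Minimum coins for 12 = 2


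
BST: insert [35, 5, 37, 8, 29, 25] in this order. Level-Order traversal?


Root = 35; build tree by BST insertion.
Level-Order traversal: [35, 5, 37, 8, 29, 25]


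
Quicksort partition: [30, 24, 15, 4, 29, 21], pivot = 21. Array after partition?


Elements <= 21 go left of pivot.
Result: [15, 4, 21, 24, 29, 30], pivot at index 2


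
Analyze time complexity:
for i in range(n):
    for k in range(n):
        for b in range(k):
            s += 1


Per nesting level: O(n) * O(n) * O(n) [triangular over k] = O(n^3)
Complexity: O(n^3)


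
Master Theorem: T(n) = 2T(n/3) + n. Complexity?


a=2, b=3, c=1. log_3(2)=0.631 < c=1. Case 3: O(n^c) = O(n)
Complexity: O(n)


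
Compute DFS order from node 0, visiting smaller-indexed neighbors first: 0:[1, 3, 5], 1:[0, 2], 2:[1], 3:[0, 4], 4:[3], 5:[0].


DFS stack-based: start with [0]
Visit order: [0, 1, 2, 3, 4, 5]


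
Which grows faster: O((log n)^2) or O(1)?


constant grows slower than polylogarithmic
O(1) is asymptotically smaller; O((log n)^2) grows faster


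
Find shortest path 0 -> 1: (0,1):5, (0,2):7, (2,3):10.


Dijkstra from 0:
Distances: {0: 0, 1: 5, 2: 7, 3: 17}
Shortest distance to 1 = 5, path = [0, 1]


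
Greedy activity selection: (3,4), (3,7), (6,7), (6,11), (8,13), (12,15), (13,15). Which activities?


Greedy: pick earliest-ending, then skip overlaps.
Selected (4 activities): [(3, 4), (6, 7), (8, 13), (13, 15)]


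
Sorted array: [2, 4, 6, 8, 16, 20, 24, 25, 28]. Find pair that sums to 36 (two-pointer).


Two pointers: lo=0, hi=8
Found pair: (8, 28) summing to 36


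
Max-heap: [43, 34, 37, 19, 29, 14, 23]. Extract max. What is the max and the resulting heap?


Max = 43
Replace root with last, heapify down
Resulting heap: [37, 34, 23, 19, 29, 14]


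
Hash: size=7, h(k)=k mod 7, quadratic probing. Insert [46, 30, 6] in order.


Insertions: 46->slot 4; 30->slot 2; 6->slot 6
Table: [None, None, 30, None, 46, None, 6]


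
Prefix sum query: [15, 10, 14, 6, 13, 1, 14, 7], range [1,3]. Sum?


Prefix sums: [0, 15, 25, 39, 45, 58, 59, 73, 80]
Sum[1..3] = prefix[4] - prefix[1] = 45 - 15 = 30


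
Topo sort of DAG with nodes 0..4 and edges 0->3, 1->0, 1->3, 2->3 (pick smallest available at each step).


Kahn's algorithm, process smallest node first
Order: [1, 0, 2, 3, 4]


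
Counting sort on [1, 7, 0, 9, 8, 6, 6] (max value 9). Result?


Count array: [1, 1, 0, 0, 0, 0, 2, 1, 1, 1]
Reconstruct: [0, 1, 6, 6, 7, 8, 9]


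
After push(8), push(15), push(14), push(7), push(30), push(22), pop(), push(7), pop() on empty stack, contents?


push(8) -> [8]
push(15) -> [8, 15]
push(14) -> [8, 15, 14]
push(7) -> [8, 15, 14, 7]
push(30) -> [8, 15, 14, 7, 30]
push(22) -> [8, 15, 14, 7, 30, 22]
pop() returns 22 -> [8, 15, 14, 7, 30]
push(7) -> [8, 15, 14, 7, 30, 7]
pop() returns 7 -> [8, 15, 14, 7, 30]
Final stack (bottom to top): [8, 15, 14, 7, 30]


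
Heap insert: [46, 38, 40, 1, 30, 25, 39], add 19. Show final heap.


Append 19: [46, 38, 40, 1, 30, 25, 39, 19]
Bubble up: swap idx 7(19) with idx 3(1)
Result: [46, 38, 40, 19, 30, 25, 39, 1]


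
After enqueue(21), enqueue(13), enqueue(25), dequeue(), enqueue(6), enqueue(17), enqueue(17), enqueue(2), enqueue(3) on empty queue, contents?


enqueue(21) -> [21]
enqueue(13) -> [21, 13]
enqueue(25) -> [21, 13, 25]
dequeue() returns 21 -> [13, 25]
enqueue(6) -> [13, 25, 6]
enqueue(17) -> [13, 25, 6, 17]
enqueue(17) -> [13, 25, 6, 17, 17]
enqueue(2) -> [13, 25, 6, 17, 17, 2]
enqueue(3) -> [13, 25, 6, 17, 17, 2, 3]
Final queue (front to back): [13, 25, 6, 17, 17, 2, 3]


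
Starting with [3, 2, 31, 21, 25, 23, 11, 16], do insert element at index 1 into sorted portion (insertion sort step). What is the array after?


After one pass: [2, 3, 31, 21, 25, 23, 11, 16]


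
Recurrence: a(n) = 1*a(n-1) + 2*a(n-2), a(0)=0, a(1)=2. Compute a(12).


Build bottom-up:
...a(10)=682, a(11)=1366, a(12)=1*1366+2*682=2730


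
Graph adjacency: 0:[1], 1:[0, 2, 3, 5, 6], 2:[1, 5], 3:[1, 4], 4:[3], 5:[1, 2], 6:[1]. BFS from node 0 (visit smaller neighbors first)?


BFS queue: start with [0]
Visit order: [0, 1, 2, 3, 5, 6, 4]


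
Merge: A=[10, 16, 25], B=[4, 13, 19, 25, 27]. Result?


Compare heads, take smaller each step.
Merged: [4, 10, 13, 16, 19, 25, 25, 27]


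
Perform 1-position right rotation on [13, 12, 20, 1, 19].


Right rotate by 1: [19, 13, 12, 20, 1]


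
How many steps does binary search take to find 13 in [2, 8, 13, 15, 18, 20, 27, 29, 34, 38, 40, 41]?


Search for 13:
[0,11] mid=5 arr[5]=20
[0,4] mid=2 arr[2]=13
Total: 2 comparisons


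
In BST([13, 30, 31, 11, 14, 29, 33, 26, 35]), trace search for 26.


BST root = 13
Search for 26: compare at each node
Path: [13, 30, 14, 29, 26]


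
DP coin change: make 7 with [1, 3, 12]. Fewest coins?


dp[0]=0; dp[i]=1+min(dp[i-c] for c in coins)
...dp[2]=2, dp[3]=1, dp[4]=2, dp[5]=3, dp[6]=2, dp[7]=3
Minimum coins for 7 = 3


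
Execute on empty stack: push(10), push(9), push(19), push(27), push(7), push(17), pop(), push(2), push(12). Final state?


push(10) -> [10]
push(9) -> [10, 9]
push(19) -> [10, 9, 19]
push(27) -> [10, 9, 19, 27]
push(7) -> [10, 9, 19, 27, 7]
push(17) -> [10, 9, 19, 27, 7, 17]
pop() returns 17 -> [10, 9, 19, 27, 7]
push(2) -> [10, 9, 19, 27, 7, 2]
push(12) -> [10, 9, 19, 27, 7, 2, 12]
Final stack (bottom to top): [10, 9, 19, 27, 7, 2, 12]


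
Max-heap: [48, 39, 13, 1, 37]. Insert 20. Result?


Append 20: [48, 39, 13, 1, 37, 20]
Bubble up: swap idx 5(20) with idx 2(13)
Result: [48, 39, 20, 1, 37, 13]


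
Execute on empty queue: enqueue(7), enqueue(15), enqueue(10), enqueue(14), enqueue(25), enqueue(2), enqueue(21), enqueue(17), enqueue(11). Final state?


enqueue(7) -> [7]
enqueue(15) -> [7, 15]
enqueue(10) -> [7, 15, 10]
enqueue(14) -> [7, 15, 10, 14]
enqueue(25) -> [7, 15, 10, 14, 25]
enqueue(2) -> [7, 15, 10, 14, 25, 2]
enqueue(21) -> [7, 15, 10, 14, 25, 2, 21]
enqueue(17) -> [7, 15, 10, 14, 25, 2, 21, 17]
enqueue(11) -> [7, 15, 10, 14, 25, 2, 21, 17, 11]
Final queue (front to back): [7, 15, 10, 14, 25, 2, 21, 17, 11]


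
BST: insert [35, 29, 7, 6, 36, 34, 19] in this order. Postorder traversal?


Root = 35; build tree by BST insertion.
Postorder traversal: [6, 19, 7, 34, 29, 36, 35]


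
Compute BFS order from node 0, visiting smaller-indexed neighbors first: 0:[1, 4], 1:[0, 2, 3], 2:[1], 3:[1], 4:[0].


BFS queue: start with [0]
Visit order: [0, 1, 4, 2, 3]


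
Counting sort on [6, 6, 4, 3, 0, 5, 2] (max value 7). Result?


Count array: [1, 0, 1, 1, 1, 1, 2, 0]
Reconstruct: [0, 2, 3, 4, 5, 6, 6]


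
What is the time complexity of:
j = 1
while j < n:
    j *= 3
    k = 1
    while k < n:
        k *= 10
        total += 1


Per nesting level: O(log n) * O(log n) = O((log n)^2)
Complexity: O((log n)^2)


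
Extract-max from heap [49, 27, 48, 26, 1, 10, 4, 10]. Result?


Max = 49
Replace root with last, heapify down
Resulting heap: [48, 27, 10, 26, 1, 10, 4]


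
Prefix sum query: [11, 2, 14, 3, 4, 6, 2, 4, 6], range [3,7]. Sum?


Prefix sums: [0, 11, 13, 27, 30, 34, 40, 42, 46, 52]
Sum[3..7] = prefix[8] - prefix[3] = 46 - 27 = 19


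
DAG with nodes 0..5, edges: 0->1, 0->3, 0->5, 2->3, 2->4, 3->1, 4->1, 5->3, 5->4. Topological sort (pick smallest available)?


Kahn's algorithm, process smallest node first
Order: [0, 2, 5, 3, 4, 1]


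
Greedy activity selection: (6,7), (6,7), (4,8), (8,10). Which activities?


Greedy: pick earliest-ending, then skip overlaps.
Selected (2 activities): [(6, 7), (8, 10)]


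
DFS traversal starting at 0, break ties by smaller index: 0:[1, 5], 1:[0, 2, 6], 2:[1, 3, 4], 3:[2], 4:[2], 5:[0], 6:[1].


DFS stack-based: start with [0]
Visit order: [0, 1, 2, 3, 4, 6, 5]


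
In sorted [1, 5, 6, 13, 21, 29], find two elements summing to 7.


Two pointers: lo=0, hi=5
Found pair: (1, 6) summing to 7


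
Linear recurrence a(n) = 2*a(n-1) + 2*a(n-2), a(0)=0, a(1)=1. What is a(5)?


Build bottom-up:
...a(3)=6, a(4)=16, a(5)=2*16+2*6=44


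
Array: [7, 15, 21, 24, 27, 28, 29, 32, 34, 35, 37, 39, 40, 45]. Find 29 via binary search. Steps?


Search for 29:
[0,13] mid=6 arr[6]=29
Total: 1 comparisons


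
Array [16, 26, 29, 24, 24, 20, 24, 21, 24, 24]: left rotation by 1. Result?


Left rotate by 1: [26, 29, 24, 24, 20, 24, 21, 24, 24, 16]


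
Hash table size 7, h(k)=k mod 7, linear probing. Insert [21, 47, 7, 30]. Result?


Insertions: 21->slot 0; 47->slot 5; 7->slot 1; 30->slot 2
Table: [21, 7, 30, None, None, 47, None]


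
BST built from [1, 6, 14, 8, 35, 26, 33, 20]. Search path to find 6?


BST root = 1
Search for 6: compare at each node
Path: [1, 6]


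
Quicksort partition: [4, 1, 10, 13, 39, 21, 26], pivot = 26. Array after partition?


Elements <= 26 go left of pivot.
Result: [4, 1, 10, 13, 21, 26, 39], pivot at index 5


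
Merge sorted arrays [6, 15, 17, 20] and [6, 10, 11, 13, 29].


Compare heads, take smaller each step.
Merged: [6, 6, 10, 11, 13, 15, 17, 20, 29]


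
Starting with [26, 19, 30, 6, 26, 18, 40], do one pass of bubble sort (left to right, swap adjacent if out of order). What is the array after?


After one pass: [19, 26, 6, 26, 18, 30, 40]


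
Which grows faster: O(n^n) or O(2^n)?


exponential grows slower than n^n
O(2^n) is asymptotically smaller; O(n^n) grows faster


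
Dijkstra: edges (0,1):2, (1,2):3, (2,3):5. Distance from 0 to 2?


Dijkstra from 0:
Distances: {0: 0, 1: 2, 2: 5, 3: 10}
Shortest distance to 2 = 5, path = [0, 1, 2]


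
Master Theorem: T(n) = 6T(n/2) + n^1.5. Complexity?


a=6, b=2, c=1.5. log_2(6)=2.585 > c=1.5. Case 1: O(n^log_b(a)) = O(n^2.585)
Complexity: O(n^2.585)


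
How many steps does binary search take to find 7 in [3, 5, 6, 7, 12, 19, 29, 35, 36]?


Search for 7:
[0,8] mid=4 arr[4]=12
[0,3] mid=1 arr[1]=5
[2,3] mid=2 arr[2]=6
[3,3] mid=3 arr[3]=7
Total: 4 comparisons


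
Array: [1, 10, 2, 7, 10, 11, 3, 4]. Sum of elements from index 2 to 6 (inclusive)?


Prefix sums: [0, 1, 11, 13, 20, 30, 41, 44, 48]
Sum[2..6] = prefix[7] - prefix[2] = 44 - 11 = 33


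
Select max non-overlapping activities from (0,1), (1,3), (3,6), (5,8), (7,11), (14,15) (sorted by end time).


Greedy: pick earliest-ending, then skip overlaps.
Selected (5 activities): [(0, 1), (1, 3), (3, 6), (7, 11), (14, 15)]


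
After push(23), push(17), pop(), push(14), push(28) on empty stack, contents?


push(23) -> [23]
push(17) -> [23, 17]
pop() returns 17 -> [23]
push(14) -> [23, 14]
push(28) -> [23, 14, 28]
Final stack (bottom to top): [23, 14, 28]


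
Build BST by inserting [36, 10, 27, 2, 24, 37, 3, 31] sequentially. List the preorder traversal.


Root = 36; build tree by BST insertion.
Preorder traversal: [36, 10, 2, 3, 27, 24, 31, 37]


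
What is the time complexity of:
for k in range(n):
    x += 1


Per nesting level: O(n) = O(n)
Complexity: O(n)


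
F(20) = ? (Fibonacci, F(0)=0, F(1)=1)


F(n)=F(n-1)+F(n-2)
...F(18)=2584, F(19)=4181, F(20)=6765


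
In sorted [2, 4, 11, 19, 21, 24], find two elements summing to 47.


Two pointers: lo=0, hi=5
No pair sums to 47


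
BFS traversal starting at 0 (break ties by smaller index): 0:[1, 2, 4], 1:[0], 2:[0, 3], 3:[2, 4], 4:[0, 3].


BFS queue: start with [0]
Visit order: [0, 1, 2, 4, 3]


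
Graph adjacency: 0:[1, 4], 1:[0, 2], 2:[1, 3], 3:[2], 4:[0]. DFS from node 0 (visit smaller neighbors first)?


DFS stack-based: start with [0]
Visit order: [0, 1, 2, 3, 4]


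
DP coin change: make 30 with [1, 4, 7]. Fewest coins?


dp[0]=0; dp[i]=1+min(dp[i-c] for c in coins)
...dp[25]=4, dp[26]=5, dp[27]=6, dp[28]=4, dp[29]=5, dp[30]=6
Minimum coins for 30 = 6


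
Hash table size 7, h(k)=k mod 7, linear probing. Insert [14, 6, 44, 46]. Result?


Insertions: 14->slot 0; 6->slot 6; 44->slot 2; 46->slot 4
Table: [14, None, 44, None, 46, None, 6]


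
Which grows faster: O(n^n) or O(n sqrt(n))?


n^1.5 grows slower than n^n
O(n sqrt(n)) is asymptotically smaller; O(n^n) grows faster


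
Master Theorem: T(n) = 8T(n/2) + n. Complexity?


a=8, b=2, c=1. log_2(8)=3 > c=1. Case 1: O(n^log_b(a)) = O(n^3)
Complexity: O(n^3)


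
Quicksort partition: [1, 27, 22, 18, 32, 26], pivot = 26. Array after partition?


Elements <= 26 go left of pivot.
Result: [1, 22, 18, 26, 32, 27], pivot at index 3


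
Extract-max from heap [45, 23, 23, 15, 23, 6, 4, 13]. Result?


Max = 45
Replace root with last, heapify down
Resulting heap: [23, 23, 23, 15, 13, 6, 4]


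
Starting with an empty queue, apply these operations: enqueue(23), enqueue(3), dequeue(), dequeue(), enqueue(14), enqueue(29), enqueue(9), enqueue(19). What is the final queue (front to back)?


enqueue(23) -> [23]
enqueue(3) -> [23, 3]
dequeue() returns 23 -> [3]
dequeue() returns 3 -> []
enqueue(14) -> [14]
enqueue(29) -> [14, 29]
enqueue(9) -> [14, 29, 9]
enqueue(19) -> [14, 29, 9, 19]
Final queue (front to back): [14, 29, 9, 19]


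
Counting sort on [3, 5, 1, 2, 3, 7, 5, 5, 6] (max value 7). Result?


Count array: [0, 1, 1, 2, 0, 3, 1, 1]
Reconstruct: [1, 2, 3, 3, 5, 5, 5, 6, 7]


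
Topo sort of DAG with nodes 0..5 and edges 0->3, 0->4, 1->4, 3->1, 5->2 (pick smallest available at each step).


Kahn's algorithm, process smallest node first
Order: [0, 3, 1, 4, 5, 2]


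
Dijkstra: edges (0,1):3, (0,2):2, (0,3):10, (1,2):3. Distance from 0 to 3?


Dijkstra from 0:
Distances: {0: 0, 1: 3, 2: 2, 3: 10}
Shortest distance to 3 = 10, path = [0, 3]


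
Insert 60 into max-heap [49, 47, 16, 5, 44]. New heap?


Append 60: [49, 47, 16, 5, 44, 60]
Bubble up: swap idx 5(60) with idx 2(16); swap idx 2(60) with idx 0(49)
Result: [60, 47, 49, 5, 44, 16]


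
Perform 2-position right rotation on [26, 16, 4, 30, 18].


Right rotate by 2: [30, 18, 26, 16, 4]


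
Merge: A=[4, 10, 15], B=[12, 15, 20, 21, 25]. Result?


Compare heads, take smaller each step.
Merged: [4, 10, 12, 15, 15, 20, 21, 25]


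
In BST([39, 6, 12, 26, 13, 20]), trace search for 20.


BST root = 39
Search for 20: compare at each node
Path: [39, 6, 12, 26, 13, 20]


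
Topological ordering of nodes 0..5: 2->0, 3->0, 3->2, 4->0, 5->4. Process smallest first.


Kahn's algorithm, process smallest node first
Order: [1, 3, 2, 5, 4, 0]


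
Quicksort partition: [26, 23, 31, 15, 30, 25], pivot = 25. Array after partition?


Elements <= 25 go left of pivot.
Result: [23, 15, 25, 26, 30, 31], pivot at index 2


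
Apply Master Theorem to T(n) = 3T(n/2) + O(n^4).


a=3, b=2, c=4. log_2(3)=1.585 < c=4. Case 3: O(n^c) = O(n^4)
Complexity: O(n^4)


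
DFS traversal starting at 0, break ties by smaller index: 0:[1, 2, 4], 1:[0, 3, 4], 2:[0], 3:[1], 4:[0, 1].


DFS stack-based: start with [0]
Visit order: [0, 1, 3, 4, 2]


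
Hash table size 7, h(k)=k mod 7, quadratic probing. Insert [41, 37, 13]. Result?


Insertions: 41->slot 6; 37->slot 2; 13->slot 0
Table: [13, None, 37, None, None, None, 41]


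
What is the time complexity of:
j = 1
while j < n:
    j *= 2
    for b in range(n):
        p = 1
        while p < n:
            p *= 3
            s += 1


Per nesting level: O(log n) * O(n) * O(log n) = O(n (log n)^2)
Complexity: O(n (log n)^2)


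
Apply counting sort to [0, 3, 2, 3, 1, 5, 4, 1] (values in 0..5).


Count array: [1, 2, 1, 2, 1, 1]
Reconstruct: [0, 1, 1, 2, 3, 3, 4, 5]


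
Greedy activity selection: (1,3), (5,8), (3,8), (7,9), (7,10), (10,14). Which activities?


Greedy: pick earliest-ending, then skip overlaps.
Selected (3 activities): [(1, 3), (5, 8), (10, 14)]


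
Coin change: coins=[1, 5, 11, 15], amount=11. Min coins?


dp[0]=0; dp[i]=1+min(dp[i-c] for c in coins)
...dp[6]=2, dp[7]=3, dp[8]=4, dp[9]=5, dp[10]=2, dp[11]=1
Minimum coins for 11 = 1


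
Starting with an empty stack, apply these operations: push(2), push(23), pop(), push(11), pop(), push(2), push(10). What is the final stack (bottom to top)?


push(2) -> [2]
push(23) -> [2, 23]
pop() returns 23 -> [2]
push(11) -> [2, 11]
pop() returns 11 -> [2]
push(2) -> [2, 2]
push(10) -> [2, 2, 10]
Final stack (bottom to top): [2, 2, 10]


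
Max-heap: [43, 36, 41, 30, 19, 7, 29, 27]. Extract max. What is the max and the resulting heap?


Max = 43
Replace root with last, heapify down
Resulting heap: [41, 36, 29, 30, 19, 7, 27]


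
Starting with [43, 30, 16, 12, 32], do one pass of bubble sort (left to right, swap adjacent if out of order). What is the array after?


After one pass: [30, 16, 12, 32, 43]


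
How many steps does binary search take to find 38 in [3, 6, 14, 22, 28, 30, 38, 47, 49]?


Search for 38:
[0,8] mid=4 arr[4]=28
[5,8] mid=6 arr[6]=38
Total: 2 comparisons


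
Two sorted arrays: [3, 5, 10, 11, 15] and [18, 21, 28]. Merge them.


Compare heads, take smaller each step.
Merged: [3, 5, 10, 11, 15, 18, 21, 28]


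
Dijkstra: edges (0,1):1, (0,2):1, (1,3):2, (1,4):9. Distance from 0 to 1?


Dijkstra from 0:
Distances: {0: 0, 1: 1, 2: 1, 3: 3, 4: 10}
Shortest distance to 1 = 1, path = [0, 1]


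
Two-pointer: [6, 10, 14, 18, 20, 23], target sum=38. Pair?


Two pointers: lo=0, hi=5
Found pair: (18, 20) summing to 38


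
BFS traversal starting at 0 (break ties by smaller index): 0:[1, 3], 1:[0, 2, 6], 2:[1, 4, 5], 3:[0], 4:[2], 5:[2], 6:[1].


BFS queue: start with [0]
Visit order: [0, 1, 3, 2, 6, 4, 5]


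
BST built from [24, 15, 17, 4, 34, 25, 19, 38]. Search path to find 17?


BST root = 24
Search for 17: compare at each node
Path: [24, 15, 17]


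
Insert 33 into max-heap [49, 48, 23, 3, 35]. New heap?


Append 33: [49, 48, 23, 3, 35, 33]
Bubble up: swap idx 5(33) with idx 2(23)
Result: [49, 48, 33, 3, 35, 23]


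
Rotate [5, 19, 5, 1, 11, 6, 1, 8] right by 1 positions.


Right rotate by 1: [8, 5, 19, 5, 1, 11, 6, 1]


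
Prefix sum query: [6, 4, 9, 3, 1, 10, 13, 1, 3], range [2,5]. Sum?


Prefix sums: [0, 6, 10, 19, 22, 23, 33, 46, 47, 50]
Sum[2..5] = prefix[6] - prefix[2] = 33 - 10 = 23


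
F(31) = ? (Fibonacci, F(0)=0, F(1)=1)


F(n)=F(n-1)+F(n-2)
...F(29)=514229, F(30)=832040, F(31)=1346269


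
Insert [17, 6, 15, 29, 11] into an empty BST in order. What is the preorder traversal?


Root = 17; build tree by BST insertion.
Preorder traversal: [17, 6, 15, 11, 29]


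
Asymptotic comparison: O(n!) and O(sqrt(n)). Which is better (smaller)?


sublinear grows slower than factorial
O(sqrt(n)) is asymptotically smaller; O(n!) grows faster


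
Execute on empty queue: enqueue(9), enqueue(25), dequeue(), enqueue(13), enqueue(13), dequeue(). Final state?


enqueue(9) -> [9]
enqueue(25) -> [9, 25]
dequeue() returns 9 -> [25]
enqueue(13) -> [25, 13]
enqueue(13) -> [25, 13, 13]
dequeue() returns 25 -> [13, 13]
Final queue (front to back): [13, 13]


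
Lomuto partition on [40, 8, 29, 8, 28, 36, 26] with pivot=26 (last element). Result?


Elements <= 26 go left of pivot.
Result: [8, 8, 26, 40, 28, 36, 29], pivot at index 2


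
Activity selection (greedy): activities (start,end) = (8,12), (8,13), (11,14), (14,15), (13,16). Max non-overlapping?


Greedy: pick earliest-ending, then skip overlaps.
Selected (2 activities): [(8, 12), (14, 15)]


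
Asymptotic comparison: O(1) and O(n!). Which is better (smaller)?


constant grows slower than factorial
O(1) is asymptotically smaller; O(n!) grows faster


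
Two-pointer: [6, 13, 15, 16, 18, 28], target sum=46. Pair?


Two pointers: lo=0, hi=5
Found pair: (18, 28) summing to 46


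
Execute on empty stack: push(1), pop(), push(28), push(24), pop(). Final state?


push(1) -> [1]
pop() returns 1 -> []
push(28) -> [28]
push(24) -> [28, 24]
pop() returns 24 -> [28]
Final stack (bottom to top): [28]


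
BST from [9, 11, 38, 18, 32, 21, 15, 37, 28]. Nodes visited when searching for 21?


BST root = 9
Search for 21: compare at each node
Path: [9, 11, 38, 18, 32, 21]


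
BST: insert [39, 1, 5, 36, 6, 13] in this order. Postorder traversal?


Root = 39; build tree by BST insertion.
Postorder traversal: [13, 6, 36, 5, 1, 39]


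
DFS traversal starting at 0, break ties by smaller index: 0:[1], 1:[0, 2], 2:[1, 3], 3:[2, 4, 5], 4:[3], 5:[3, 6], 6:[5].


DFS stack-based: start with [0]
Visit order: [0, 1, 2, 3, 4, 5, 6]


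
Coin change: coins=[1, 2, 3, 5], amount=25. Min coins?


dp[0]=0; dp[i]=1+min(dp[i-c] for c in coins)
...dp[20]=4, dp[21]=5, dp[22]=5, dp[23]=5, dp[24]=6, dp[25]=5
Minimum coins for 25 = 5


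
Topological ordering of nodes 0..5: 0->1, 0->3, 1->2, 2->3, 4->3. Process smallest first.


Kahn's algorithm, process smallest node first
Order: [0, 1, 2, 4, 3, 5]


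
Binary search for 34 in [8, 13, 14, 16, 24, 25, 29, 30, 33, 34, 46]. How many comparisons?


Search for 34:
[0,10] mid=5 arr[5]=25
[6,10] mid=8 arr[8]=33
[9,10] mid=9 arr[9]=34
Total: 3 comparisons


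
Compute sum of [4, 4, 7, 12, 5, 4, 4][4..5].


Prefix sums: [0, 4, 8, 15, 27, 32, 36, 40]
Sum[4..5] = prefix[6] - prefix[4] = 36 - 27 = 9


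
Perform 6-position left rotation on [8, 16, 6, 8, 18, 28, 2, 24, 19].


Left rotate by 6: [2, 24, 19, 8, 16, 6, 8, 18, 28]


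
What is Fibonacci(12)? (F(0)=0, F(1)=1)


F(n)=F(n-1)+F(n-2)
...F(10)=55, F(11)=89, F(12)=144


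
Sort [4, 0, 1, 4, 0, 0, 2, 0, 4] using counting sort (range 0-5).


Count array: [4, 1, 1, 0, 3, 0]
Reconstruct: [0, 0, 0, 0, 1, 2, 4, 4, 4]


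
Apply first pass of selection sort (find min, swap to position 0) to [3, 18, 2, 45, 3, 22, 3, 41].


After one pass: [2, 18, 3, 45, 3, 22, 3, 41]


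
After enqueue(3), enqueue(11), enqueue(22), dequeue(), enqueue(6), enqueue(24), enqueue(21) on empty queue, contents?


enqueue(3) -> [3]
enqueue(11) -> [3, 11]
enqueue(22) -> [3, 11, 22]
dequeue() returns 3 -> [11, 22]
enqueue(6) -> [11, 22, 6]
enqueue(24) -> [11, 22, 6, 24]
enqueue(21) -> [11, 22, 6, 24, 21]
Final queue (front to back): [11, 22, 6, 24, 21]


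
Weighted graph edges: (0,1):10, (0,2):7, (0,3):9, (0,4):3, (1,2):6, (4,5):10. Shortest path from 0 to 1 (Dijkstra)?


Dijkstra from 0:
Distances: {0: 0, 1: 10, 2: 7, 3: 9, 4: 3, 5: 13}
Shortest distance to 1 = 10, path = [0, 1]


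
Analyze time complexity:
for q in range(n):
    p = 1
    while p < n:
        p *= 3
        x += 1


Per nesting level: O(n) * O(log n) = O(n log n)
Complexity: O(n log n)


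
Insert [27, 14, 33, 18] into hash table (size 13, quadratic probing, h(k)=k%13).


Insertions: 27->slot 1; 14->slot 2; 33->slot 7; 18->slot 5
Table: [None, 27, 14, None, None, 18, None, 33, None, None, None, None, None]


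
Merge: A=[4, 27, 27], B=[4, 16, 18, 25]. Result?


Compare heads, take smaller each step.
Merged: [4, 4, 16, 18, 25, 27, 27]


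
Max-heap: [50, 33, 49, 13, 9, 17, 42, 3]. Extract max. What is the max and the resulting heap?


Max = 50
Replace root with last, heapify down
Resulting heap: [49, 33, 42, 13, 9, 17, 3]


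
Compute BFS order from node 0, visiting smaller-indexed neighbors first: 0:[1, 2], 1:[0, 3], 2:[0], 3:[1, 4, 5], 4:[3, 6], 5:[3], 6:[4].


BFS queue: start with [0]
Visit order: [0, 1, 2, 3, 4, 5, 6]


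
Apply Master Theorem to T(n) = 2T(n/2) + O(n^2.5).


a=2, b=2, c=2.5. log_2(2)=1 < c=2.5. Case 3: O(n^c) = O(n^2.500)
Complexity: O(n^2.500)


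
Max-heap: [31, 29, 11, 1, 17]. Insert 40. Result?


Append 40: [31, 29, 11, 1, 17, 40]
Bubble up: swap idx 5(40) with idx 2(11); swap idx 2(40) with idx 0(31)
Result: [40, 29, 31, 1, 17, 11]


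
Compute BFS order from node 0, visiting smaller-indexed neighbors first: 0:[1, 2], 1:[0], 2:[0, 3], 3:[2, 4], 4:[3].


BFS queue: start with [0]
Visit order: [0, 1, 2, 3, 4]


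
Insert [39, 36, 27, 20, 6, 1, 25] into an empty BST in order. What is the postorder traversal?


Root = 39; build tree by BST insertion.
Postorder traversal: [1, 6, 25, 20, 27, 36, 39]


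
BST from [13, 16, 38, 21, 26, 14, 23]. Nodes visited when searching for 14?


BST root = 13
Search for 14: compare at each node
Path: [13, 16, 14]


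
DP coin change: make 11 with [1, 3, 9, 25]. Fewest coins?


dp[0]=0; dp[i]=1+min(dp[i-c] for c in coins)
...dp[6]=2, dp[7]=3, dp[8]=4, dp[9]=1, dp[10]=2, dp[11]=3
Minimum coins for 11 = 3


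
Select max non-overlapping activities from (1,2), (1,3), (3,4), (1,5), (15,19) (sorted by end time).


Greedy: pick earliest-ending, then skip overlaps.
Selected (3 activities): [(1, 2), (3, 4), (15, 19)]


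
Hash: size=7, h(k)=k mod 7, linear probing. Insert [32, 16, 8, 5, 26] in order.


Insertions: 32->slot 4; 16->slot 2; 8->slot 1; 5->slot 5; 26->slot 6
Table: [None, 8, 16, None, 32, 5, 26]


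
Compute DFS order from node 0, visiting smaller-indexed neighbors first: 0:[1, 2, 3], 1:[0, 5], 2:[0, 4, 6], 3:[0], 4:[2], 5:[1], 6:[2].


DFS stack-based: start with [0]
Visit order: [0, 1, 5, 2, 4, 6, 3]


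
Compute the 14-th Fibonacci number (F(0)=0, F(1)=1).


F(n)=F(n-1)+F(n-2)
...F(12)=144, F(13)=233, F(14)=377


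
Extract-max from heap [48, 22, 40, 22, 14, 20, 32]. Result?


Max = 48
Replace root with last, heapify down
Resulting heap: [40, 22, 32, 22, 14, 20]


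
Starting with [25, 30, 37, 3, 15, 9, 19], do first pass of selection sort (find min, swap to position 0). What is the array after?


After one pass: [3, 30, 37, 25, 15, 9, 19]


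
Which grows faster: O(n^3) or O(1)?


constant grows slower than cubic
O(1) is asymptotically smaller; O(n^3) grows faster


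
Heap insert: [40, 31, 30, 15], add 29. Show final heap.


Append 29: [40, 31, 30, 15, 29]
Bubble up: no swaps needed
Result: [40, 31, 30, 15, 29]


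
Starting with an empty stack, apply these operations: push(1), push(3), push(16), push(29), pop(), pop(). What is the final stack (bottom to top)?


push(1) -> [1]
push(3) -> [1, 3]
push(16) -> [1, 3, 16]
push(29) -> [1, 3, 16, 29]
pop() returns 29 -> [1, 3, 16]
pop() returns 16 -> [1, 3]
Final stack (bottom to top): [1, 3]


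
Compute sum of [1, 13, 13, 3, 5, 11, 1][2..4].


Prefix sums: [0, 1, 14, 27, 30, 35, 46, 47]
Sum[2..4] = prefix[5] - prefix[2] = 35 - 14 = 21


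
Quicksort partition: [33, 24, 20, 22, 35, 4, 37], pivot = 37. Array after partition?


Elements <= 37 go left of pivot.
Result: [33, 24, 20, 22, 35, 4, 37], pivot at index 6


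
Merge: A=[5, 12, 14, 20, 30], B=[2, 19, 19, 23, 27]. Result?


Compare heads, take smaller each step.
Merged: [2, 5, 12, 14, 19, 19, 20, 23, 27, 30]


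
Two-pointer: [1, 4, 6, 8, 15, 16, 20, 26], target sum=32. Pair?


Two pointers: lo=0, hi=7
Found pair: (6, 26) summing to 32


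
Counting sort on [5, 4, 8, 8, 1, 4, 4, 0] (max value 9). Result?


Count array: [1, 1, 0, 0, 3, 1, 0, 0, 2, 0]
Reconstruct: [0, 1, 4, 4, 4, 5, 8, 8]


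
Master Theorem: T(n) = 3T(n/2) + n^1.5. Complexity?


a=3, b=2, c=1.5. log_2(3)=1.585 > c=1.5. Case 1: O(n^log_b(a)) = O(n^1.585)
Complexity: O(n^1.585)


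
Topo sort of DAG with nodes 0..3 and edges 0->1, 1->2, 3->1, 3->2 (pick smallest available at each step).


Kahn's algorithm, process smallest node first
Order: [0, 3, 1, 2]


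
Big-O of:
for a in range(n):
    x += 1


Per nesting level: O(n) = O(n)
Complexity: O(n)


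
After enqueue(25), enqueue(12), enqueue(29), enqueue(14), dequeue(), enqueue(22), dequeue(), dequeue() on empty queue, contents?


enqueue(25) -> [25]
enqueue(12) -> [25, 12]
enqueue(29) -> [25, 12, 29]
enqueue(14) -> [25, 12, 29, 14]
dequeue() returns 25 -> [12, 29, 14]
enqueue(22) -> [12, 29, 14, 22]
dequeue() returns 12 -> [29, 14, 22]
dequeue() returns 29 -> [14, 22]
Final queue (front to back): [14, 22]


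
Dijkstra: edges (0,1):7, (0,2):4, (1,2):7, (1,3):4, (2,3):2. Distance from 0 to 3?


Dijkstra from 0:
Distances: {0: 0, 1: 7, 2: 4, 3: 6}
Shortest distance to 3 = 6, path = [0, 2, 3]


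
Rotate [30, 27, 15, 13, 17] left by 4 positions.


Left rotate by 4: [17, 30, 27, 15, 13]


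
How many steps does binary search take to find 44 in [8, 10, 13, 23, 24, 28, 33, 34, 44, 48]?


Search for 44:
[0,9] mid=4 arr[4]=24
[5,9] mid=7 arr[7]=34
[8,9] mid=8 arr[8]=44
Total: 3 comparisons


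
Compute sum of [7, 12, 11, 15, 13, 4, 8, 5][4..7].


Prefix sums: [0, 7, 19, 30, 45, 58, 62, 70, 75]
Sum[4..7] = prefix[8] - prefix[4] = 75 - 45 = 30


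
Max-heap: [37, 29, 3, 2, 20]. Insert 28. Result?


Append 28: [37, 29, 3, 2, 20, 28]
Bubble up: swap idx 5(28) with idx 2(3)
Result: [37, 29, 28, 2, 20, 3]


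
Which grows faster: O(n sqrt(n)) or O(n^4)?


n^1.5 grows slower than quartic
O(n sqrt(n)) is asymptotically smaller; O(n^4) grows faster


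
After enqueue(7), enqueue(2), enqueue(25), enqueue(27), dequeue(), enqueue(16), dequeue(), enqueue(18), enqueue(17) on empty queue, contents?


enqueue(7) -> [7]
enqueue(2) -> [7, 2]
enqueue(25) -> [7, 2, 25]
enqueue(27) -> [7, 2, 25, 27]
dequeue() returns 7 -> [2, 25, 27]
enqueue(16) -> [2, 25, 27, 16]
dequeue() returns 2 -> [25, 27, 16]
enqueue(18) -> [25, 27, 16, 18]
enqueue(17) -> [25, 27, 16, 18, 17]
Final queue (front to back): [25, 27, 16, 18, 17]
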